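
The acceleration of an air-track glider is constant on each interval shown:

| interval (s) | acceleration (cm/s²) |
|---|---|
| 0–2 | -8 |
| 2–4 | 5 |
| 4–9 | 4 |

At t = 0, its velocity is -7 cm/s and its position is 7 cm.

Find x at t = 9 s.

-74 cm

On each constant-a segment, Δv = aΔt and Δx = v₀Δt + ½aΔt²; chain segment to segment.
0–2 s: v starts -7 cm/s; Δx = -7·2 + ½·-8·2² = -30 cm; v ends -23 cm/s.
2–4 s: v starts -23 cm/s; Δx = -23·2 + ½·5·2² = -36 cm; v ends -13 cm/s.
4–9 s: v starts -13 cm/s; Δx = -13·5 + ½·4·5² = -15 cm; v ends 7 cm/s.
x(9) = 7 + Σ Δx = -74 cm.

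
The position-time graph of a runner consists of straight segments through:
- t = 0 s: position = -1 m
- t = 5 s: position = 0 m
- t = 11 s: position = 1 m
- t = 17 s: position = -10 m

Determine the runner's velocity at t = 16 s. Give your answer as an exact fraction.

Velocity is the slope of the x-t graph on 11–17 s: (-10 − 1)/(17 − 11) = -11/6 m/s.

-11/6 m/s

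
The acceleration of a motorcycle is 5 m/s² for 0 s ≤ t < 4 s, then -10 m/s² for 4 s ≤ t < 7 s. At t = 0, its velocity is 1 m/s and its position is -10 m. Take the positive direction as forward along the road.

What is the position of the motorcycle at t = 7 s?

On each constant-a segment, Δv = aΔt and Δx = v₀Δt + ½aΔt²; chain segment to segment.
0–4 s: v starts 1 m/s; Δx = 1·4 + ½·5·4² = 44 m; v ends 21 m/s.
4–7 s: v starts 21 m/s; Δx = 21·3 + ½·-10·3² = 18 m; v ends -9 m/s.
x(7) = -10 + Σ Δx = 52 m.

52 m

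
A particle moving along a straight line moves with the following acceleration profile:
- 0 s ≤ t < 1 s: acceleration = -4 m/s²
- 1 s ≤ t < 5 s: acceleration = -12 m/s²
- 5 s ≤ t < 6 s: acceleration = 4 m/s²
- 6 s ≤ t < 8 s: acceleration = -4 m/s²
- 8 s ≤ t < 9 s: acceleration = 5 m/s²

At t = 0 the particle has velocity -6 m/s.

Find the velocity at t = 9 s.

Δv equals the area under the a-t graph; then v = v₀ + Δv.
0–1 s: -4 × 1 = -4 m/s
1–5 s: -12 × 4 = -48 m/s
5–6 s: 4 × 1 = 4 m/s
6–8 s: -4 × 2 = -8 m/s
8–9 s: 5 × 1 = 5 m/s
Δv = -51 m/s, so v(9) = -6 + (-51) = -57 m/s.

-57 m/s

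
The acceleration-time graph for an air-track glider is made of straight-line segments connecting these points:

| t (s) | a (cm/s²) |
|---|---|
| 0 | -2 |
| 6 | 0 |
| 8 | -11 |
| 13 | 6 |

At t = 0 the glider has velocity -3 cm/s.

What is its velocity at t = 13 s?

-32.5 cm/s

Δv equals the area under the a-t graph; then v = v₀ + Δv.
0–6 s: ½(-2 + 0)(6) = -6 cm/s
6–8 s: ½(0 + -11)(2) = -11 cm/s
8–13 s: ½(-11 + 6)(5) = -12.5 cm/s
Δv = -29.5 cm/s, so v(13) = -3 + (-29.5) = -32.5 cm/s.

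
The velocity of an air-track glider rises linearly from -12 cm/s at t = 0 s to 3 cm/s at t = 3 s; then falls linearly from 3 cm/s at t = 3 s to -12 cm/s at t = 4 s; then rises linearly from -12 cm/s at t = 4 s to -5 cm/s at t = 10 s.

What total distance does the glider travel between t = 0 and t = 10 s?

Distance (not displacement) is the total path length: add the absolute areas under v-t.
0–3 s: v = 0 at t = 2.4 s; triangle areas 14.4 + 0.9 = 15.3 cm
3–4 s: v = 0 at t = 3.2 s; triangle areas 0.3 + 4.8 = 5.1 cm
4–10 s: |½(-12 + -5)(6)| = 51 cm
Total distance = 71.4 cm

71.4 cm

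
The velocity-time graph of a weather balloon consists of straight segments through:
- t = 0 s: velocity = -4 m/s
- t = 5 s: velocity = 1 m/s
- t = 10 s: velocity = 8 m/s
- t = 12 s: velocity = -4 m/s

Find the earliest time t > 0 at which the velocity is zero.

v changes sign on 0–5 s (from -4 to 1); the graph is linear there, so v = 0 at t = 0 + (4)·(5 − 0)/(1 − -4) = 4 s.

t = 4 s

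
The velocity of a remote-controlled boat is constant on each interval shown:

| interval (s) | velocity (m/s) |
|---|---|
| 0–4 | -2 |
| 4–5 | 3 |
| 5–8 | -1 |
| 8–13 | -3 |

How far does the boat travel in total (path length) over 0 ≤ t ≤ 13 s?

Distance (not displacement) is the total path length: add the absolute areas under v-t.
0–4 s: |-2| × 4 = 8 m
4–5 s: |3| × 1 = 3 m
5–8 s: |-1| × 3 = 3 m
8–13 s: |-3| × 5 = 15 m
Total distance = 29 m

29 m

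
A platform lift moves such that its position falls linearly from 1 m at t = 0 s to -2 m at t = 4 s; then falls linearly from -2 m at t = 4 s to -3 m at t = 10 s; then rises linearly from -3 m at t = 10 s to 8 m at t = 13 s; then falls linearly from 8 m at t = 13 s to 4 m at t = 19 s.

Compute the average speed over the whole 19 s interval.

1 m/s

Average speed = (total path length)/(elapsed time); on a piecewise-linear x-t graph the path length is Σ|Δx|.
0–4 s: |Δx| = |-2 − 1| = 3 m
4–10 s: |Δx| = |-3 − -2| = 1 m
10–13 s: |Δx| = |8 − -3| = 11 m
13–19 s: |Δx| = |4 − 8| = 4 m
Total path = 19 m; average speed = 19/19 = 1 m/s.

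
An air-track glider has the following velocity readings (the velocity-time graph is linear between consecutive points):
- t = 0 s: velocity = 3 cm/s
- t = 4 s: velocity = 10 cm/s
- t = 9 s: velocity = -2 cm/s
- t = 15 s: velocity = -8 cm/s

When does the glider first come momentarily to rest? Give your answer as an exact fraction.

t = 49/6 s

v changes sign on 4–9 s (from 10 to -2); the graph is linear there, so v = 0 at t = 4 + (-10)·(9 − 4)/(-2 − 10) = 49/6 s.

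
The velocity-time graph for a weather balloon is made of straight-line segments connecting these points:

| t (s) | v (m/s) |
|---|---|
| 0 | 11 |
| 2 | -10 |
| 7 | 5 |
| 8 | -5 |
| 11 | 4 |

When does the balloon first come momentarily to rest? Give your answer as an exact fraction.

v changes sign on 0–2 s (from 11 to -10); the graph is linear there, so v = 0 at t = 0 + (-11)·(2 − 0)/(-10 − 11) = 22/21 s.

t = 22/21 s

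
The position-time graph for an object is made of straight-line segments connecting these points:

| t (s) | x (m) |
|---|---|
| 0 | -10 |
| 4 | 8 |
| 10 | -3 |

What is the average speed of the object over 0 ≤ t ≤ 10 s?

Average speed = (total path length)/(elapsed time); on a piecewise-linear x-t graph the path length is Σ|Δx|.
0–4 s: |Δx| = |8 − -10| = 18 m
4–10 s: |Δx| = |-3 − 8| = 11 m
Total path = 29 m; average speed = 29/10 = 2.9 m/s.

2.9 m/s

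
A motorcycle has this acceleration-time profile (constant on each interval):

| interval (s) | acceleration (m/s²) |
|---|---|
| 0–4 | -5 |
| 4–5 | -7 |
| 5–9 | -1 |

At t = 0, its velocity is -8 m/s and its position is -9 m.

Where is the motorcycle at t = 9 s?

-260.5 m

On each constant-a segment, Δv = aΔt and Δx = v₀Δt + ½aΔt²; chain segment to segment.
0–4 s: v starts -8 m/s; Δx = -8·4 + ½·-5·4² = -72 m; v ends -28 m/s.
4–5 s: v starts -28 m/s; Δx = -28·1 + ½·-7·1² = -31.5 m; v ends -35 m/s.
5–9 s: v starts -35 m/s; Δx = -35·4 + ½·-1·4² = -148 m; v ends -39 m/s.
x(9) = -9 + Σ Δx = -260.5 m.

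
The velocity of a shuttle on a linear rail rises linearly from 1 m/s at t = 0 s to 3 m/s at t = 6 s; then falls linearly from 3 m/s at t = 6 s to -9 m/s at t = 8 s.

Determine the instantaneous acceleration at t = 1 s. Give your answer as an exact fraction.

Acceleration is the slope of the v-t graph on 0–6 s: (3 − 1)/(6 − 0) = 1/3 m/s².

1/3 m/s²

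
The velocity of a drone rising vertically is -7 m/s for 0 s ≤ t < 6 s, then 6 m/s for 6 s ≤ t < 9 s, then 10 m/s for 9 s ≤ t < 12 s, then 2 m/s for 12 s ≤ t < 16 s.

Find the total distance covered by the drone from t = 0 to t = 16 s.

Total distance travelled is ∫|v| dt — sum the magnitudes of each area piece.
0–6 s: |-7| × 6 = 42 m
6–9 s: |6| × 3 = 18 m
9–12 s: |10| × 3 = 30 m
12–16 s: |2| × 4 = 8 m
Total distance = 98 m

98 m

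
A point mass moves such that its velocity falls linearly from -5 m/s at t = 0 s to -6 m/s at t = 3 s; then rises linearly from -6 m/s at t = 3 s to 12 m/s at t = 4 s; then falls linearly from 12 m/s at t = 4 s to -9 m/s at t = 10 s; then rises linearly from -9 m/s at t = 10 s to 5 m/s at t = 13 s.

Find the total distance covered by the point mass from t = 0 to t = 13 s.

65 m

Total distance travelled is ∫|v| dt — sum the magnitudes of each area piece.
0–3 s: |½(-5 + -6)(3)| = 16.5 m
3–4 s: v = 0 at t = 10/3 s; triangle areas 1 + 4 = 5 m
4–10 s: v = 0 at t = 52/7 s; triangle areas 144/7 + 81/7 = 225/7 m
10–13 s: v = 0 at t = 167/14 s; triangle areas 243/28 + 75/28 = 159/14 m
Total distance = 65 m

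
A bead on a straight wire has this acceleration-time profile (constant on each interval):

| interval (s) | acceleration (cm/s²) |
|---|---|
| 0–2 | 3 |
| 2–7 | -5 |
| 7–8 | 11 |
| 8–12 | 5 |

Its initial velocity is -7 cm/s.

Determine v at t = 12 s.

Δv equals the area under the a-t graph; then v = v₀ + Δv.
0–2 s: 3 × 2 = 6 cm/s
2–7 s: -5 × 5 = -25 cm/s
7–8 s: 11 × 1 = 11 cm/s
8–12 s: 5 × 4 = 20 cm/s
Δv = 12 cm/s, so v(12) = -7 + (12) = 5 cm/s.

5 cm/s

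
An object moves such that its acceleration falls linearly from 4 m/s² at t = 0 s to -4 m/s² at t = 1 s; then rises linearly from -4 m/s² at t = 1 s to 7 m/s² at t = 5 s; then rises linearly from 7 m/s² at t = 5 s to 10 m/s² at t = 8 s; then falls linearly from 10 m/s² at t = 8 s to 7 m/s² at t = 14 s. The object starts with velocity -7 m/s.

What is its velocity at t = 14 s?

Δv equals the area under the a-t graph; then v = v₀ + Δv.
0–1 s: ½(4 + -4)(1) = 0 m/s
1–5 s: ½(-4 + 7)(4) = 6 m/s
5–8 s: ½(7 + 10)(3) = 25.5 m/s
8–14 s: ½(10 + 7)(6) = 51 m/s
Δv = 82.5 m/s, so v(14) = -7 + (82.5) = 75.5 m/s.

75.5 m/s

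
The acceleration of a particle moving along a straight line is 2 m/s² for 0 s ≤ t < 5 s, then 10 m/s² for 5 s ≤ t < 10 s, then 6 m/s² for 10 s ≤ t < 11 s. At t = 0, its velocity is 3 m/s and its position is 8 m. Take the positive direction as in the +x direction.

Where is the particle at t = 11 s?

304 m

On each constant-a segment, Δv = aΔt and Δx = v₀Δt + ½aΔt²; chain segment to segment.
0–5 s: v starts 3 m/s; Δx = 3·5 + ½·2·5² = 40 m; v ends 13 m/s.
5–10 s: v starts 13 m/s; Δx = 13·5 + ½·10·5² = 190 m; v ends 63 m/s.
10–11 s: v starts 63 m/s; Δx = 63·1 + ½·6·1² = 66 m; v ends 69 m/s.
x(11) = 8 + Σ Δx = 304 m.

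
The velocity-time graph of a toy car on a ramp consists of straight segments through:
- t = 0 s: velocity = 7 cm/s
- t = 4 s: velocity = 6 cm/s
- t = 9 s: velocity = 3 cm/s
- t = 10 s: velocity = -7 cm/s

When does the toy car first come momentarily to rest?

v changes sign on 9–10 s (from 3 to -7); the graph is linear there, so v = 0 at t = 9 + (-3)·(10 − 9)/(-7 − 3) = 9.3 s.

t = 9.3 s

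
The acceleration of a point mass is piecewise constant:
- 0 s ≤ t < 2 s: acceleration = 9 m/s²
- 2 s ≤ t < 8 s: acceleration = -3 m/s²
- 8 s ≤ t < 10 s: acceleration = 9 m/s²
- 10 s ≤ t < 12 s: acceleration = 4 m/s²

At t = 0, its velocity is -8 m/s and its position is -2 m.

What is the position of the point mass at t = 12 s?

On each constant-a segment, Δv = aΔt and Δx = v₀Δt + ½aΔt²; chain segment to segment.
0–2 s: v starts -8 m/s; Δx = -8·2 + ½·9·2² = 2 m; v ends 10 m/s.
2–8 s: v starts 10 m/s; Δx = 10·6 + ½·-3·6² = 6 m; v ends -8 m/s.
8–10 s: v starts -8 m/s; Δx = -8·2 + ½·9·2² = 2 m; v ends 10 m/s.
10–12 s: v starts 10 m/s; Δx = 10·2 + ½·4·2² = 28 m; v ends 18 m/s.
x(12) = -2 + Σ Δx = 36 m.

36 m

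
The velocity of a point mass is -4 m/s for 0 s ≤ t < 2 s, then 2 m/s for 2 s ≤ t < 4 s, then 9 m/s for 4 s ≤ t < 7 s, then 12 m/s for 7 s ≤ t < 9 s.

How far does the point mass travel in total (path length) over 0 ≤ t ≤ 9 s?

Total distance travelled is ∫|v| dt — sum the magnitudes of each area piece.
0–2 s: |-4| × 2 = 8 m
2–4 s: |2| × 2 = 4 m
4–7 s: |9| × 3 = 27 m
7–9 s: |12| × 2 = 24 m
Total distance = 63 m

63 m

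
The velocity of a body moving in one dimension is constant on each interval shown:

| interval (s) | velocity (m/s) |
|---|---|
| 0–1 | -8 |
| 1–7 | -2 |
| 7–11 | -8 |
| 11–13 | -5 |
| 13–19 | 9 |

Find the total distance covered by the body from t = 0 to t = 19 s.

116 m

Distance (not displacement) is the total path length: add the absolute areas under v-t.
0–1 s: |-8| × 1 = 8 m
1–7 s: |-2| × 6 = 12 m
7–11 s: |-8| × 4 = 32 m
11–13 s: |-5| × 2 = 10 m
13–19 s: |9| × 6 = 54 m
Total distance = 116 m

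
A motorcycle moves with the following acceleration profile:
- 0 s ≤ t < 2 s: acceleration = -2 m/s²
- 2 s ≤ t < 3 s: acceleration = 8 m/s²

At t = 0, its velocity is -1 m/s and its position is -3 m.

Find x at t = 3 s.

-10 m

On each constant-a segment, Δv = aΔt and Δx = v₀Δt + ½aΔt²; chain segment to segment.
0–2 s: v starts -1 m/s; Δx = -1·2 + ½·-2·2² = -6 m; v ends -5 m/s.
2–3 s: v starts -5 m/s; Δx = -5·1 + ½·8·1² = -1 m; v ends 3 m/s.
x(3) = -3 + Σ Δx = -10 m.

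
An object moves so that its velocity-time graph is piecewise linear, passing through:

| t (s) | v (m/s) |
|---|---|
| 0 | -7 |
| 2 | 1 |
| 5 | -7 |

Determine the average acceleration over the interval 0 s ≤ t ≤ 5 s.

Average acceleration = Δv/Δt = (-7 − -7)/(5 − 0) = 0 m/s².

0 m/s²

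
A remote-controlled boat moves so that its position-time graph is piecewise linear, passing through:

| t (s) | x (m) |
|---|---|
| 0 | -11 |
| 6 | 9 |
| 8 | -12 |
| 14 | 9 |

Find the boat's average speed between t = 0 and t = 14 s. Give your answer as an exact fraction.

31/7 m/s

Average speed = (total path length)/(elapsed time); on a piecewise-linear x-t graph the path length is Σ|Δx|.
0–6 s: |Δx| = |9 − -11| = 20 m
6–8 s: |Δx| = |-12 − 9| = 21 m
8–14 s: |Δx| = |9 − -12| = 21 m
Total path = 62 m; average speed = 62/14 = 31/7 m/s.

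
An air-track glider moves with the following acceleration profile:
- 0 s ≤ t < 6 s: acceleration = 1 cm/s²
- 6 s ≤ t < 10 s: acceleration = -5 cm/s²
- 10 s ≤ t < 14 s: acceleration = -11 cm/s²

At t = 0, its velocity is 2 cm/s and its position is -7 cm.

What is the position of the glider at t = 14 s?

On each constant-a segment, Δv = aΔt and Δx = v₀Δt + ½aΔt²; chain segment to segment.
0–6 s: v starts 2 cm/s; Δx = 2·6 + ½·1·6² = 30 cm; v ends 8 cm/s.
6–10 s: v starts 8 cm/s; Δx = 8·4 + ½·-5·4² = -8 cm; v ends -12 cm/s.
10–14 s: v starts -12 cm/s; Δx = -12·4 + ½·-11·4² = -136 cm; v ends -56 cm/s.
x(14) = -7 + Σ Δx = -121 cm.

-121 cm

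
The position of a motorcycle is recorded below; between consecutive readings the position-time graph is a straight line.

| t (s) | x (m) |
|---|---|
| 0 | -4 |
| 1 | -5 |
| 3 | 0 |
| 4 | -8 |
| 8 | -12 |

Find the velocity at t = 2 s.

Velocity is the slope of the x-t graph on 1–3 s: (0 − -5)/(3 − 1) = 2.5 m/s.

2.5 m/s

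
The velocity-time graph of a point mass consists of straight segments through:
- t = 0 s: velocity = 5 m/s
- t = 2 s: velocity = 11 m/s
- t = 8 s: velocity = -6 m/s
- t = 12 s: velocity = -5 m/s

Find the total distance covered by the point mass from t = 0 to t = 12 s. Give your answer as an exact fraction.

Total distance travelled is ∫|v| dt — sum the magnitudes of each area piece.
0–2 s: |½(5 + 11)(2)| = 16 m
2–8 s: v = 0 at t = 100/17 s; triangle areas 363/17 + 108/17 = 471/17 m
8–12 s: |½(-6 + -5)(4)| = 22 m
Total distance = 1117/17 m

1117/17 m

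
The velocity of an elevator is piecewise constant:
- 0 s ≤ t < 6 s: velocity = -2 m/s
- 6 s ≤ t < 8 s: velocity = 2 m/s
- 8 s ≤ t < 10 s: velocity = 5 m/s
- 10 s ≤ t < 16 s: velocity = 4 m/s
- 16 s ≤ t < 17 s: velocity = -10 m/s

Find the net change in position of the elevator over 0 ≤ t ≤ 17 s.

Net displacement equals the area under the velocity-time graph (areas below the axis count negative).
0–6 s: -2 × 6 = -12 m
6–8 s: 2 × 2 = 4 m
8–10 s: 5 × 2 = 10 m
10–16 s: 4 × 6 = 24 m
16–17 s: -10 × 1 = -10 m
Net displacement = 16 m

16 m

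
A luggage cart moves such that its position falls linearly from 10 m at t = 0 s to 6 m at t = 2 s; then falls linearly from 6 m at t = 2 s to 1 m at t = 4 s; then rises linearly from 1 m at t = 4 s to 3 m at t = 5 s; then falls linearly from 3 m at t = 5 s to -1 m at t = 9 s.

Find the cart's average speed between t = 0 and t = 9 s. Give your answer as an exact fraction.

5/3 m/s

Average speed = (total path length)/(elapsed time); on a piecewise-linear x-t graph the path length is Σ|Δx|.
0–2 s: |Δx| = |6 − 10| = 4 m
2–4 s: |Δx| = |1 − 6| = 5 m
4–5 s: |Δx| = |3 − 1| = 2 m
5–9 s: |Δx| = |-1 − 3| = 4 m
Total path = 15 m; average speed = 15/9 = 5/3 m/s.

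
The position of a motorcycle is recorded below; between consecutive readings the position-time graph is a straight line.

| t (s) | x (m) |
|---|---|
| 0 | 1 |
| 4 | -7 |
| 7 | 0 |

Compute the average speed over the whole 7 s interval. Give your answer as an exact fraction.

Average speed = (total path length)/(elapsed time); on a piecewise-linear x-t graph the path length is Σ|Δx|.
0–4 s: |Δx| = |-7 − 1| = 8 m
4–7 s: |Δx| = |0 − -7| = 7 m
Total path = 15 m; average speed = 15/7 = 15/7 m/s.

15/7 m/s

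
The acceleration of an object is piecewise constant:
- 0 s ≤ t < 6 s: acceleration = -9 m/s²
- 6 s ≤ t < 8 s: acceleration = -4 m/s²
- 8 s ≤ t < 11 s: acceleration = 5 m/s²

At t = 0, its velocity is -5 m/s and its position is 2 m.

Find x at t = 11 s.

On each constant-a segment, Δv = aΔt and Δx = v₀Δt + ½aΔt²; chain segment to segment.
0–6 s: v starts -5 m/s; Δx = -5·6 + ½·-9·6² = -192 m; v ends -59 m/s.
6–8 s: v starts -59 m/s; Δx = -59·2 + ½·-4·2² = -126 m; v ends -67 m/s.
8–11 s: v starts -67 m/s; Δx = -67·3 + ½·5·3² = -178.5 m; v ends -52 m/s.
x(11) = 2 + Σ Δx = -494.5 m.

-494.5 m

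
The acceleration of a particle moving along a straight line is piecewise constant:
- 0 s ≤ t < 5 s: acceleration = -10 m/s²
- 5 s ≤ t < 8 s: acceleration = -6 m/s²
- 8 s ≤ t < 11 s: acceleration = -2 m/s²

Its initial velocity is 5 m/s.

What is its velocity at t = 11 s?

-69 m/s

Δv equals the area under the a-t graph; then v = v₀ + Δv.
0–5 s: -10 × 5 = -50 m/s
5–8 s: -6 × 3 = -18 m/s
8–11 s: -2 × 3 = -6 m/s
Δv = -74 m/s, so v(11) = 5 + (-74) = -69 m/s.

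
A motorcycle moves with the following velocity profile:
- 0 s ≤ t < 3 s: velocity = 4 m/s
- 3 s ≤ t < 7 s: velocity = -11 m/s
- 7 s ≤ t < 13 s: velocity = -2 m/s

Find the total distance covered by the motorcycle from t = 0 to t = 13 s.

Total distance travelled is ∫|v| dt — sum the magnitudes of each area piece.
0–3 s: |4| × 3 = 12 m
3–7 s: |-11| × 4 = 44 m
7–13 s: |-2| × 6 = 12 m
Total distance = 68 m

68 m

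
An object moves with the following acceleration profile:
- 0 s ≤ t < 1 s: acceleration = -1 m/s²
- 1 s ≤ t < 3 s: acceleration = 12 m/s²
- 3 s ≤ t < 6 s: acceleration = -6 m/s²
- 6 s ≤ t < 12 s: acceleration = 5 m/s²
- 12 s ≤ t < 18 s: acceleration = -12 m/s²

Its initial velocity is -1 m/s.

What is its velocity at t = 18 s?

Δv equals the area under the a-t graph; then v = v₀ + Δv.
0–1 s: -1 × 1 = -1 m/s
1–3 s: 12 × 2 = 24 m/s
3–6 s: -6 × 3 = -18 m/s
6–12 s: 5 × 6 = 30 m/s
12–18 s: -12 × 6 = -72 m/s
Δv = -37 m/s, so v(18) = -1 + (-37) = -38 m/s.

-38 m/s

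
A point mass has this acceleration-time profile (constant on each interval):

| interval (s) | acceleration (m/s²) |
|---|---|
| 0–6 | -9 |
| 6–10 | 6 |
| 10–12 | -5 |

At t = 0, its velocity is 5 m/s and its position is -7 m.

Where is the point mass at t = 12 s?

-347 m

On each constant-a segment, Δv = aΔt and Δx = v₀Δt + ½aΔt²; chain segment to segment.
0–6 s: v starts 5 m/s; Δx = 5·6 + ½·-9·6² = -132 m; v ends -49 m/s.
6–10 s: v starts -49 m/s; Δx = -49·4 + ½·6·4² = -148 m; v ends -25 m/s.
10–12 s: v starts -25 m/s; Δx = -25·2 + ½·-5·2² = -60 m; v ends -35 m/s.
x(12) = -7 + Σ Δx = -347 m.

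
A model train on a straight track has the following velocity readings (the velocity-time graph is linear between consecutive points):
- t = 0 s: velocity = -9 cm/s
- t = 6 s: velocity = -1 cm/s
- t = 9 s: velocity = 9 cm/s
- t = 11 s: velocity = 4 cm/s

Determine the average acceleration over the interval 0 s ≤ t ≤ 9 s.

Average acceleration = Δv/Δt = (9 − -9)/(9 − 0) = 2 cm/s².

2 cm/s²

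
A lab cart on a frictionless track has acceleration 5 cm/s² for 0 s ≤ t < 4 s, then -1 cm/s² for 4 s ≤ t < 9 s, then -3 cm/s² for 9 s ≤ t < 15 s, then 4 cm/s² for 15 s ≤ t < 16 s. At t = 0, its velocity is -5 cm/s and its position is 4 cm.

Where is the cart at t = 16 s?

86.5 cm

On each constant-a segment, Δv = aΔt and Δx = v₀Δt + ½aΔt²; chain segment to segment.
0–4 s: v starts -5 cm/s; Δx = -5·4 + ½·5·4² = 20 cm; v ends 15 cm/s.
4–9 s: v starts 15 cm/s; Δx = 15·5 + ½·-1·5² = 62.5 cm; v ends 10 cm/s.
9–15 s: v starts 10 cm/s; Δx = 10·6 + ½·-3·6² = 6 cm; v ends -8 cm/s.
15–16 s: v starts -8 cm/s; Δx = -8·1 + ½·4·1² = -6 cm; v ends -4 cm/s.
x(16) = 4 + Σ Δx = 86.5 cm.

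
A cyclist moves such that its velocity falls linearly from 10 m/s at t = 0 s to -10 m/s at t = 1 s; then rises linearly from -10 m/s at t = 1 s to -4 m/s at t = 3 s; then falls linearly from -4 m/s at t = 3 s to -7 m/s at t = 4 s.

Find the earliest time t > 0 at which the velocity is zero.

t = 0.5 s

v changes sign on 0–1 s (from 10 to -10); the graph is linear there, so v = 0 at t = 0 + (-10)·(1 − 0)/(-10 − 10) = 0.5 s.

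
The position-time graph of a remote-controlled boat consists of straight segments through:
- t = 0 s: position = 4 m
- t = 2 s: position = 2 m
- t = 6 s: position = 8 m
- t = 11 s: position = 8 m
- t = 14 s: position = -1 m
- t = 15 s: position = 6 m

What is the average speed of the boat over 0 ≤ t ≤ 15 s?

1.6 m/s

Average speed = (total path length)/(elapsed time); on a piecewise-linear x-t graph the path length is Σ|Δx|.
0–2 s: |Δx| = |2 − 4| = 2 m
2–6 s: |Δx| = |8 − 2| = 6 m
6–11 s: |Δx| = |8 − 8| = 0 m
11–14 s: |Δx| = |-1 − 8| = 9 m
14–15 s: |Δx| = |6 − -1| = 7 m
Total path = 24 m; average speed = 24/15 = 1.6 m/s.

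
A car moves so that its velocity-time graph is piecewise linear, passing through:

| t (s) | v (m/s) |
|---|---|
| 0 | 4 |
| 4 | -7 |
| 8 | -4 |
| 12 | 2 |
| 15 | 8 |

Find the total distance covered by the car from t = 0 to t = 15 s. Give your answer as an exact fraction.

Distance (not displacement) is the total path length: add the absolute areas under v-t.
0–4 s: v = 0 at t = 16/11 s; triangle areas 32/11 + 98/11 = 130/11 m
4–8 s: |½(-7 + -4)(4)| = 22 m
8–12 s: v = 0 at t = 32/3 s; triangle areas 16/3 + 4/3 = 20/3 m
12–15 s: |½(2 + 8)(3)| = 15 m
Total distance = 1831/33 m

1831/33 m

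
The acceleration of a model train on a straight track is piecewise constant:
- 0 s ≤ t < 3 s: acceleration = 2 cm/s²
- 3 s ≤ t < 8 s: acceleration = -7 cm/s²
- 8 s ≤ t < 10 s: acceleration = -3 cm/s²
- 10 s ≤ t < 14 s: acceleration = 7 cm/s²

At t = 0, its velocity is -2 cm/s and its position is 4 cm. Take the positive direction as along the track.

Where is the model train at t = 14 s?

-220.5 cm

On each constant-a segment, Δv = aΔt and Δx = v₀Δt + ½aΔt²; chain segment to segment.
0–3 s: v starts -2 cm/s; Δx = -2·3 + ½·2·3² = 3 cm; v ends 4 cm/s.
3–8 s: v starts 4 cm/s; Δx = 4·5 + ½·-7·5² = -67.5 cm; v ends -31 cm/s.
8–10 s: v starts -31 cm/s; Δx = -31·2 + ½·-3·2² = -68 cm; v ends -37 cm/s.
10–14 s: v starts -37 cm/s; Δx = -37·4 + ½·7·4² = -92 cm; v ends -9 cm/s.
x(14) = 4 + Σ Δx = -220.5 cm.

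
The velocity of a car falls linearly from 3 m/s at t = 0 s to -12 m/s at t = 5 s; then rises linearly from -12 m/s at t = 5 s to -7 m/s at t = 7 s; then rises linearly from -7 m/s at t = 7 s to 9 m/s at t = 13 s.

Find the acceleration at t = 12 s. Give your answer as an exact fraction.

Acceleration is the slope of the v-t graph on 7–13 s: (9 − -7)/(13 − 7) = 8/3 m/s².

8/3 m/s²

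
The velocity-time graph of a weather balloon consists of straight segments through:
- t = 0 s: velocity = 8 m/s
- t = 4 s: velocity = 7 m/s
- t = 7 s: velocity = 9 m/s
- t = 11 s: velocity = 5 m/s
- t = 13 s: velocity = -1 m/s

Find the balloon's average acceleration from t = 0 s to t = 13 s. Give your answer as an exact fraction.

-9/13 m/s²

Average acceleration = Δv/Δt = (-1 − 8)/(13 − 0) = -9/13 m/s².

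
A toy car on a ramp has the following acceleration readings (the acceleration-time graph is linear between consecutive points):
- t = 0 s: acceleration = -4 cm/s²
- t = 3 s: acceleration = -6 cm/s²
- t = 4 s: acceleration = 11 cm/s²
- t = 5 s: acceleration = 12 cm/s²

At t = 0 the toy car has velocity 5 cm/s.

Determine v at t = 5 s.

4 cm/s

Δv equals the area under the a-t graph; then v = v₀ + Δv.
0–3 s: ½(-4 + -6)(3) = -15 cm/s
3–4 s: ½(-6 + 11)(1) = 2.5 cm/s
4–5 s: ½(11 + 12)(1) = 11.5 cm/s
Δv = -1 cm/s, so v(5) = 5 + (-1) = 4 cm/s.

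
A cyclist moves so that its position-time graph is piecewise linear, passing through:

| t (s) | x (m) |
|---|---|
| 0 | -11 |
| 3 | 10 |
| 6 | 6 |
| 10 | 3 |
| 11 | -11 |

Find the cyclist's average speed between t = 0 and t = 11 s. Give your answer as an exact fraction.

42/11 m/s

Average speed = (total path length)/(elapsed time); on a piecewise-linear x-t graph the path length is Σ|Δx|.
0–3 s: |Δx| = |10 − -11| = 21 m
3–6 s: |Δx| = |6 − 10| = 4 m
6–10 s: |Δx| = |3 − 6| = 3 m
10–11 s: |Δx| = |-11 − 3| = 14 m
Total path = 42 m; average speed = 42/11 = 42/11 m/s.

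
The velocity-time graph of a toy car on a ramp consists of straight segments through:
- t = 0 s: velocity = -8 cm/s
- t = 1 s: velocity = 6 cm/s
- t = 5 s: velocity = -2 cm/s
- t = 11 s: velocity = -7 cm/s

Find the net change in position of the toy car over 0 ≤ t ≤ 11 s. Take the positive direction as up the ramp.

Displacement is the signed area under the v-t curve.
0–1 s: ½(-8 + 6)(1) = -1 cm
1–5 s: ½(6 + -2)(4) = 8 cm
5–11 s: ½(-2 + -7)(6) = -27 cm
Net displacement = -20 cm

-20 cm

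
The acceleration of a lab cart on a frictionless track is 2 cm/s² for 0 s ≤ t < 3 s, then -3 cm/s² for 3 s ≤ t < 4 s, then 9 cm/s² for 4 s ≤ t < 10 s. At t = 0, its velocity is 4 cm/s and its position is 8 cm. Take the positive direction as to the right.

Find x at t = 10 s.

241.5 cm

On each constant-a segment, Δv = aΔt and Δx = v₀Δt + ½aΔt²; chain segment to segment.
0–3 s: v starts 4 cm/s; Δx = 4·3 + ½·2·3² = 21 cm; v ends 10 cm/s.
3–4 s: v starts 10 cm/s; Δx = 10·1 + ½·-3·1² = 8.5 cm; v ends 7 cm/s.
4–10 s: v starts 7 cm/s; Δx = 7·6 + ½·9·6² = 204 cm; v ends 61 cm/s.
x(10) = 8 + Σ Δx = 241.5 cm.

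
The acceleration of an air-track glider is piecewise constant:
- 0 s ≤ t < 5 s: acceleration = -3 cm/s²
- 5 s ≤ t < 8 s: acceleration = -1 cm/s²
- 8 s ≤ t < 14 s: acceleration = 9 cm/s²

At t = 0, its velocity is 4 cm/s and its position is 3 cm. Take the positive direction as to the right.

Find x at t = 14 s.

On each constant-a segment, Δv = aΔt and Δx = v₀Δt + ½aΔt²; chain segment to segment.
0–5 s: v starts 4 cm/s; Δx = 4·5 + ½·-3·5² = -17.5 cm; v ends -11 cm/s.
5–8 s: v starts -11 cm/s; Δx = -11·3 + ½·-1·3² = -37.5 cm; v ends -14 cm/s.
8–14 s: v starts -14 cm/s; Δx = -14·6 + ½·9·6² = 78 cm; v ends 40 cm/s.
x(14) = 3 + Σ Δx = 26 cm.

26 cm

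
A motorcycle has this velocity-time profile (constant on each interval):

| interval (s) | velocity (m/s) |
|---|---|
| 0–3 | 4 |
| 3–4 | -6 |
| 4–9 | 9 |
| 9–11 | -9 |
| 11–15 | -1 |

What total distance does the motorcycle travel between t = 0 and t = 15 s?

85 m

Distance (not displacement) is the total path length: add the absolute areas under v-t.
0–3 s: |4| × 3 = 12 m
3–4 s: |-6| × 1 = 6 m
4–9 s: |9| × 5 = 45 m
9–11 s: |-9| × 2 = 18 m
11–15 s: |-1| × 4 = 4 m
Total distance = 85 m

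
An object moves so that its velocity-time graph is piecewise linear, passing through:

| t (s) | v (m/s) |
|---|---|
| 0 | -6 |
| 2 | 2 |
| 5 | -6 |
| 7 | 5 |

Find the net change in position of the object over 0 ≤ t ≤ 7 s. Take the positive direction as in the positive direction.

Net displacement equals the area under the velocity-time graph (areas below the axis count negative).
0–2 s: ½(-6 + 2)(2) = -4 m
2–5 s: ½(2 + -6)(3) = -6 m
5–7 s: ½(-6 + 5)(2) = -1 m
Net displacement = -11 m

-11 m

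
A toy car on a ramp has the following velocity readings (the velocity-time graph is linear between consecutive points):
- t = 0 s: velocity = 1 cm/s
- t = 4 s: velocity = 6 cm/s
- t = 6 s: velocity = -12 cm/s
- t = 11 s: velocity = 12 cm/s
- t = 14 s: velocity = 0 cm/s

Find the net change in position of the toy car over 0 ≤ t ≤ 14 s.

26 cm

Net displacement equals the area under the velocity-time graph (areas below the axis count negative).
0–4 s: ½(1 + 6)(4) = 14 cm
4–6 s: ½(6 + -12)(2) = -6 cm
6–11 s: ½(-12 + 12)(5) = 0 cm
11–14 s: ½(12 + 0)(3) = 18 cm
Net displacement = 26 cm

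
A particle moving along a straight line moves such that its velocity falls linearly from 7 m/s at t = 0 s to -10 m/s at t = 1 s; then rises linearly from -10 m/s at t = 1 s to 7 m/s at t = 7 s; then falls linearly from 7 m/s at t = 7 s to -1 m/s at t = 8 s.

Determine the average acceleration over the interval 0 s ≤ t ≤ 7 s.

0 m/s²

Average acceleration = Δv/Δt = (7 − 7)/(7 − 0) = 0 m/s².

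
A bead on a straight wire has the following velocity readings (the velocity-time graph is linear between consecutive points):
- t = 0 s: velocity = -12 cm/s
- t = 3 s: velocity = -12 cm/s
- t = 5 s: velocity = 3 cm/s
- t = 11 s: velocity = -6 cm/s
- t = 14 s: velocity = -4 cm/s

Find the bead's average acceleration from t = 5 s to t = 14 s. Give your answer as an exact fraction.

Average acceleration = Δv/Δt = (-4 − 3)/(14 − 5) = -7/9 cm/s².

-7/9 cm/s²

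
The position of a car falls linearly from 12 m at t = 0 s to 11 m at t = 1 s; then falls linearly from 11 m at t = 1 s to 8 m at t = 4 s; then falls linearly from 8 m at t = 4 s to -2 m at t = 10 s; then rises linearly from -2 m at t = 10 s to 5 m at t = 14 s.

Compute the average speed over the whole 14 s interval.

Average speed = (total path length)/(elapsed time); on a piecewise-linear x-t graph the path length is Σ|Δx|.
0–1 s: |Δx| = |11 − 12| = 1 m
1–4 s: |Δx| = |8 − 11| = 3 m
4–10 s: |Δx| = |-2 − 8| = 10 m
10–14 s: |Δx| = |5 − -2| = 7 m
Total path = 21 m; average speed = 21/14 = 1.5 m/s.

1.5 m/s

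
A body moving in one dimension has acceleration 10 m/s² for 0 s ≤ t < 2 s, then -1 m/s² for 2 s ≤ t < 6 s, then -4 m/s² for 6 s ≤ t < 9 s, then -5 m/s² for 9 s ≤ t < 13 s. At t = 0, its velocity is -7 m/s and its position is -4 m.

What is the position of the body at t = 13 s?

3 m

On each constant-a segment, Δv = aΔt and Δx = v₀Δt + ½aΔt²; chain segment to segment.
0–2 s: v starts -7 m/s; Δx = -7·2 + ½·10·2² = 6 m; v ends 13 m/s.
2–6 s: v starts 13 m/s; Δx = 13·4 + ½·-1·4² = 44 m; v ends 9 m/s.
6–9 s: v starts 9 m/s; Δx = 9·3 + ½·-4·3² = 9 m; v ends -3 m/s.
9–13 s: v starts -3 m/s; Δx = -3·4 + ½·-5·4² = -52 m; v ends -23 m/s.
x(13) = -4 + Σ Δx = 3 m.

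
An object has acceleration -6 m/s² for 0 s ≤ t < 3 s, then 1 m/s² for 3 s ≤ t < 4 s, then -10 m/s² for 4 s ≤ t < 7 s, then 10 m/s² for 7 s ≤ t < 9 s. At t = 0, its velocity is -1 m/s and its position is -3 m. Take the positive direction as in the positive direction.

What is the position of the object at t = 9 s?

-226.5 m

On each constant-a segment, Δv = aΔt and Δx = v₀Δt + ½aΔt²; chain segment to segment.
0–3 s: v starts -1 m/s; Δx = -1·3 + ½·-6·3² = -30 m; v ends -19 m/s.
3–4 s: v starts -19 m/s; Δx = -19·1 + ½·1·1² = -18.5 m; v ends -18 m/s.
4–7 s: v starts -18 m/s; Δx = -18·3 + ½·-10·3² = -99 m; v ends -48 m/s.
7–9 s: v starts -48 m/s; Δx = -48·2 + ½·10·2² = -76 m; v ends -28 m/s.
x(9) = -3 + Σ Δx = -226.5 m.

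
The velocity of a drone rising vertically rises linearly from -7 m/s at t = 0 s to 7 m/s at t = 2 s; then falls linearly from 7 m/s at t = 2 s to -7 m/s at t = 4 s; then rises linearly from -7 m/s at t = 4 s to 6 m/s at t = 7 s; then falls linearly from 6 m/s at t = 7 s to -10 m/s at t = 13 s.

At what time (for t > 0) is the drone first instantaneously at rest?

t = 1 s

v changes sign on 0–2 s (from -7 to 7); the graph is linear there, so v = 0 at t = 0 + (7)·(2 − 0)/(7 − -7) = 1 s.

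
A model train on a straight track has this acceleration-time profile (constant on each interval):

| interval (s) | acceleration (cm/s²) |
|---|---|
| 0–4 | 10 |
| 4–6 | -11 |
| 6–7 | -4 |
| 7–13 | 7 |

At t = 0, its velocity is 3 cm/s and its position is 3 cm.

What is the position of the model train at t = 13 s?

On each constant-a segment, Δv = aΔt and Δx = v₀Δt + ½aΔt²; chain segment to segment.
0–4 s: v starts 3 cm/s; Δx = 3·4 + ½·10·4² = 92 cm; v ends 43 cm/s.
4–6 s: v starts 43 cm/s; Δx = 43·2 + ½·-11·2² = 64 cm; v ends 21 cm/s.
6–7 s: v starts 21 cm/s; Δx = 21·1 + ½·-4·1² = 19 cm; v ends 17 cm/s.
7–13 s: v starts 17 cm/s; Δx = 17·6 + ½·7·6² = 228 cm; v ends 59 cm/s.
x(13) = 3 + Σ Δx = 406 cm.

406 cm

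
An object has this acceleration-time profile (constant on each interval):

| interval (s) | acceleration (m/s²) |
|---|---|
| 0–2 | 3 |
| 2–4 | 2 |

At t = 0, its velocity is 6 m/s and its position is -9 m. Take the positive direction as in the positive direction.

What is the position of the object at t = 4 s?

37 m

On each constant-a segment, Δv = aΔt and Δx = v₀Δt + ½aΔt²; chain segment to segment.
0–2 s: v starts 6 m/s; Δx = 6·2 + ½·3·2² = 18 m; v ends 12 m/s.
2–4 s: v starts 12 m/s; Δx = 12·2 + ½·2·2² = 28 m; v ends 16 m/s.
x(4) = -9 + Σ Δx = 37 m.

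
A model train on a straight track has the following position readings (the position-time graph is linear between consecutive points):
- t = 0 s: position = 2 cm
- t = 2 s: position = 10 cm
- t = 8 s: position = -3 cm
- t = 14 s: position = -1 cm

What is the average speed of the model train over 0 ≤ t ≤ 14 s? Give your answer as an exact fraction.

23/14 cm/s

Average speed = (total path length)/(elapsed time); on a piecewise-linear x-t graph the path length is Σ|Δx|.
0–2 s: |Δx| = |10 − 2| = 8 cm
2–8 s: |Δx| = |-3 − 10| = 13 cm
8–14 s: |Δx| = |-1 − -3| = 2 cm
Total path = 23 cm; average speed = 23/14 = 23/14 cm/s.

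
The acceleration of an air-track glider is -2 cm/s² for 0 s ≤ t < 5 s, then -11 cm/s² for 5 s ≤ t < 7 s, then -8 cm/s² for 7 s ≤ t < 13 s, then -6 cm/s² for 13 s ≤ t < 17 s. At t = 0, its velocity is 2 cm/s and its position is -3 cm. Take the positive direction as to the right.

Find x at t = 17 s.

On each constant-a segment, Δv = aΔt and Δx = v₀Δt + ½aΔt²; chain segment to segment.
0–5 s: v starts 2 cm/s; Δx = 2·5 + ½·-2·5² = -15 cm; v ends -8 cm/s.
5–7 s: v starts -8 cm/s; Δx = -8·2 + ½·-11·2² = -38 cm; v ends -30 cm/s.
7–13 s: v starts -30 cm/s; Δx = -30·6 + ½·-8·6² = -324 cm; v ends -78 cm/s.
13–17 s: v starts -78 cm/s; Δx = -78·4 + ½·-6·4² = -360 cm; v ends -102 cm/s.
x(17) = -3 + Σ Δx = -740 cm.

-740 cm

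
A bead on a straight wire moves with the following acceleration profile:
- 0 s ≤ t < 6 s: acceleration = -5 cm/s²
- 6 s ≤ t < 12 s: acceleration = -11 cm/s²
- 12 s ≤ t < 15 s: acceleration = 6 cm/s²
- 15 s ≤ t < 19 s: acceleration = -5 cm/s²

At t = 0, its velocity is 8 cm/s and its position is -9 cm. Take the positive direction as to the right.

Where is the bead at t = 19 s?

-938 cm

On each constant-a segment, Δv = aΔt and Δx = v₀Δt + ½aΔt²; chain segment to segment.
0–6 s: v starts 8 cm/s; Δx = 8·6 + ½·-5·6² = -42 cm; v ends -22 cm/s.
6–12 s: v starts -22 cm/s; Δx = -22·6 + ½·-11·6² = -330 cm; v ends -88 cm/s.
12–15 s: v starts -88 cm/s; Δx = -88·3 + ½·6·3² = -237 cm; v ends -70 cm/s.
15–19 s: v starts -70 cm/s; Δx = -70·4 + ½·-5·4² = -320 cm; v ends -90 cm/s.
x(19) = -9 + Σ Δx = -938 cm.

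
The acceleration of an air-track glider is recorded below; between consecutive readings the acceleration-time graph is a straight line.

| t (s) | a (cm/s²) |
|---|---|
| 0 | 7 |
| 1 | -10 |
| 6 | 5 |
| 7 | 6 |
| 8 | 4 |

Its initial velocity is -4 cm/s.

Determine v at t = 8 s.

-7.5 cm/s

Δv equals the area under the a-t graph; then v = v₀ + Δv.
0–1 s: ½(7 + -10)(1) = -1.5 cm/s
1–6 s: ½(-10 + 5)(5) = -12.5 cm/s
6–7 s: ½(5 + 6)(1) = 5.5 cm/s
7–8 s: ½(6 + 4)(1) = 5 cm/s
Δv = -3.5 cm/s, so v(8) = -4 + (-3.5) = -7.5 cm/s.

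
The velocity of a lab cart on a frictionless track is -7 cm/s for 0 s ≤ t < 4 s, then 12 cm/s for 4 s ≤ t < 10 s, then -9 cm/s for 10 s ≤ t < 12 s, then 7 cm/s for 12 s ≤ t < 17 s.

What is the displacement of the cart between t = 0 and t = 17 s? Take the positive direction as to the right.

Net displacement equals the area under the velocity-time graph (areas below the axis count negative).
0–4 s: -7 × 4 = -28 cm
4–10 s: 12 × 6 = 72 cm
10–12 s: -9 × 2 = -18 cm
12–17 s: 7 × 5 = 35 cm
Net displacement = 61 cm

61 cm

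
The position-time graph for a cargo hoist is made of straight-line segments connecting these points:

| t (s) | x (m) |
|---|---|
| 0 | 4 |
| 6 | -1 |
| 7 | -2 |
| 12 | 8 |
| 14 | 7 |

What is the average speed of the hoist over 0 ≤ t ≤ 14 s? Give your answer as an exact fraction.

17/14 m/s

Average speed = (total path length)/(elapsed time); on a piecewise-linear x-t graph the path length is Σ|Δx|.
0–6 s: |Δx| = |-1 − 4| = 5 m
6–7 s: |Δx| = |-2 − -1| = 1 m
7–12 s: |Δx| = |8 − -2| = 10 m
12–14 s: |Δx| = |7 − 8| = 1 m
Total path = 17 m; average speed = 17/14 = 17/14 m/s.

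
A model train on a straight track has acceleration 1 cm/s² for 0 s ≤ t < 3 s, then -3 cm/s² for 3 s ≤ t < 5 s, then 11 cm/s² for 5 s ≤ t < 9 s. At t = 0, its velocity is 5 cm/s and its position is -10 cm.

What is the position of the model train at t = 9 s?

On each constant-a segment, Δv = aΔt and Δx = v₀Δt + ½aΔt²; chain segment to segment.
0–3 s: v starts 5 cm/s; Δx = 5·3 + ½·1·3² = 19.5 cm; v ends 8 cm/s.
3–5 s: v starts 8 cm/s; Δx = 8·2 + ½·-3·2² = 10 cm; v ends 2 cm/s.
5–9 s: v starts 2 cm/s; Δx = 2·4 + ½·11·4² = 96 cm; v ends 46 cm/s.
x(9) = -10 + Σ Δx = 115.5 cm.

115.5 cm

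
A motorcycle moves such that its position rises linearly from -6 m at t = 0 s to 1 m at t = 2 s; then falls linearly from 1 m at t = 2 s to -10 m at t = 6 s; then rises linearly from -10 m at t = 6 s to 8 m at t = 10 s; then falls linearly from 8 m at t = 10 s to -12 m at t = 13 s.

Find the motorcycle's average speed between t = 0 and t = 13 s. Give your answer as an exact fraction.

56/13 m/s

Average speed = (total path length)/(elapsed time); on a piecewise-linear x-t graph the path length is Σ|Δx|.
0–2 s: |Δx| = |1 − -6| = 7 m
2–6 s: |Δx| = |-10 − 1| = 11 m
6–10 s: |Δx| = |8 − -10| = 18 m
10–13 s: |Δx| = |-12 − 8| = 20 m
Total path = 56 m; average speed = 56/13 = 56/13 m/s.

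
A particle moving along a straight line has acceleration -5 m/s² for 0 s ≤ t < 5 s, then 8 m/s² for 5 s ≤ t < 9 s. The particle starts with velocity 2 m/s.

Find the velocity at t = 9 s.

9 m/s

Δv equals the area under the a-t graph; then v = v₀ + Δv.
0–5 s: -5 × 5 = -25 m/s
5–9 s: 8 × 4 = 32 m/s
Δv = 7 m/s, so v(9) = 2 + (7) = 9 m/s.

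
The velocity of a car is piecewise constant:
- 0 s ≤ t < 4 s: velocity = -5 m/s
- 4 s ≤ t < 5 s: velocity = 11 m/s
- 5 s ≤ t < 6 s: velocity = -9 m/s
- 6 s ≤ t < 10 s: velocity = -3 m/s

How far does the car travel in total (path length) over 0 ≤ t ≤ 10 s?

52 m

Distance (not displacement) is the total path length: add the absolute areas under v-t.
0–4 s: |-5| × 4 = 20 m
4–5 s: |11| × 1 = 11 m
5–6 s: |-9| × 1 = 9 m
6–10 s: |-3| × 4 = 12 m
Total distance = 52 m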